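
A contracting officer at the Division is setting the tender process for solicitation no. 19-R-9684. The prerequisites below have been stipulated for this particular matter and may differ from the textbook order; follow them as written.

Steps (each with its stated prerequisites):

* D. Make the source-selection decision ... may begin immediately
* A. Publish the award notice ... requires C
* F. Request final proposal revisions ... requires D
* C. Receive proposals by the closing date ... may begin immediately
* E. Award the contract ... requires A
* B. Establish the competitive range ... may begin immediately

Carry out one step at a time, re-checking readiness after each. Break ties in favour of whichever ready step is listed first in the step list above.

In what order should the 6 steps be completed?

D F C A E B

D, C and B have no prerequisites; D is listed earlier, so D is first.
F now also ready, so the ready set is {F, C, B}; F is listed earlier → F.
Ready: C and B. C is listed earlier → C.
A now also ready, so the ready set is {A, B}; A is listed earlier → A.
E now also ready, so the ready set is {E, B}; E is listed earlier → E.
Next only B has its prerequisites met → B.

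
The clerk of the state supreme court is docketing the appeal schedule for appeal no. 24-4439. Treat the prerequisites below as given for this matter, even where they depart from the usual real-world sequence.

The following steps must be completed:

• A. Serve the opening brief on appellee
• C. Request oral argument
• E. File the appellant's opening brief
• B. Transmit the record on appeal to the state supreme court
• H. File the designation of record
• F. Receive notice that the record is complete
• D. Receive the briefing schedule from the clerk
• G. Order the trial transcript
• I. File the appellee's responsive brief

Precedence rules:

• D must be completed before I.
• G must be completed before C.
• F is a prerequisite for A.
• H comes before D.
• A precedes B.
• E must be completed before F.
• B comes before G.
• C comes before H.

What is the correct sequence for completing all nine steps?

E, F, A, B, G, C, H, D, I

E has no prerequisites → E first.
Next only F has its prerequisites met → F.
A needed F, now all done → A.
B needed A, now all done → B.
G is the only step now ready → G.
C is the only step now ready → C.
Next only H has its prerequisites met → H.
That leaves D as the only ready step → D.
That leaves I as the only ready step → I.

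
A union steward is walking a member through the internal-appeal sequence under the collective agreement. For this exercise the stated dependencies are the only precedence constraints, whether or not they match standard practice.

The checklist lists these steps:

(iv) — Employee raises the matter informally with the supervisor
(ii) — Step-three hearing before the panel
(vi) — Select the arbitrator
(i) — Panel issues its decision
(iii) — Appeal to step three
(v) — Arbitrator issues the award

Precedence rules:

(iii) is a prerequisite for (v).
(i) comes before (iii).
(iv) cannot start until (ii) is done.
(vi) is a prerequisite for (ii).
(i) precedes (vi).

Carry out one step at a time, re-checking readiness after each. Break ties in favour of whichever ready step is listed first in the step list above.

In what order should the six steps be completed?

(i), (vi), (ii), (iv), (iii), (v)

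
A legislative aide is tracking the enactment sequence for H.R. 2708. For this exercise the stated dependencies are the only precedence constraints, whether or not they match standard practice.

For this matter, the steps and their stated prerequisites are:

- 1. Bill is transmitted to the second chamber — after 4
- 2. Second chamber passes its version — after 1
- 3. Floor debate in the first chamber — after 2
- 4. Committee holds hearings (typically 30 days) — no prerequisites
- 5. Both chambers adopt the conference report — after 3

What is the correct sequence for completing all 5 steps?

4 is the only step with nothing outstanding, so it goes first.
1 needed 4, now all done → 1.
That leaves 2 as the only ready step → 2.
3 needed 2, now all done → 3.
Next only 5 has its prerequisites met → 5.

4, 1, 2, 3, 5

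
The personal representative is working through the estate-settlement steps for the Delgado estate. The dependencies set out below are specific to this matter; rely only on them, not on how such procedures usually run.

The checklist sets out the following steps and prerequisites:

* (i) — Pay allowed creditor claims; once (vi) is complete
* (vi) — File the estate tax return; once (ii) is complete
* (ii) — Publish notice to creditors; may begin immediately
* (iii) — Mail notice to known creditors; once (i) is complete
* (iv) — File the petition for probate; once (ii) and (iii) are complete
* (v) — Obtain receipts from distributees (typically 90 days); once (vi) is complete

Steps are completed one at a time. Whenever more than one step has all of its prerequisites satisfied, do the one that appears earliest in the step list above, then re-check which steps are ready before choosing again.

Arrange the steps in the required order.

(ii) (vi) (i) (iii) (iv) (v)

(ii) has no prerequisites → (ii) first.
(vi) needed (ii), now all done → (vi).
(i) and (v) are both available; (i) is listed earlier → (i).
Now (iii) and (v) have their prerequisites met. (iii) is listed earlier, so (iii) next.
(iv) now also ready, so the ready set is {(iv), (v)}; (iv) is listed earlier → (iv).
(v) needed (vi), now all done → (v).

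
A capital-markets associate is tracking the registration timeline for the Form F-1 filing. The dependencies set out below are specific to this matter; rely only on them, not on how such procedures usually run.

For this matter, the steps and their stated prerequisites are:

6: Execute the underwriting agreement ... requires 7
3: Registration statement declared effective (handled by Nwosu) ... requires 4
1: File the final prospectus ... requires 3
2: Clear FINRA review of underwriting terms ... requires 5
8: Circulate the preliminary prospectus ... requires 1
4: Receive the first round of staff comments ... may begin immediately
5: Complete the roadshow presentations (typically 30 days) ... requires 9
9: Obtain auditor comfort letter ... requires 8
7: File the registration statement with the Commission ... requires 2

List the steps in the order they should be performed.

4, 3, 1, 8, 9, 5, 2, 7, 6

4 is the only step with nothing outstanding, so it goes first.
That leaves 3 as the only ready step → 3.
1 is the only step now ready → 1.
8 needed 1, now all done → 8.
That leaves 9 as the only ready step → 9.
Next only 5 has its prerequisites met → 5.
That leaves 2 as the only ready step → 2.
7 needed 2, now all done → 7.
6 needed 7, now all done → 6.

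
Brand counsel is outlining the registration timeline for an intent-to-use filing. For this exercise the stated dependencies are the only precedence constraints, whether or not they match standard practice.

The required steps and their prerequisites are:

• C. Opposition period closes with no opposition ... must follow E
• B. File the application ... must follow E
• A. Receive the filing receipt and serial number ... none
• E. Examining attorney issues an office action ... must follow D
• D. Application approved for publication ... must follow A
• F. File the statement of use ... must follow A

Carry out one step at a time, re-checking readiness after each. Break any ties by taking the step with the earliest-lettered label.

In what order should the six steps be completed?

A, D, E, B, C, F

A has no prerequisites → A first.
Now D and F have their prerequisites met. D has the earlier label, so D next.
Ready: E and F. E has the earlier label → E.
B and C now also ready, so the ready set is {B, C, F}; B has the earlier label → B.
Now C and F have their prerequisites met. C has the earlier label, so C next.
F needed A, now all done → F.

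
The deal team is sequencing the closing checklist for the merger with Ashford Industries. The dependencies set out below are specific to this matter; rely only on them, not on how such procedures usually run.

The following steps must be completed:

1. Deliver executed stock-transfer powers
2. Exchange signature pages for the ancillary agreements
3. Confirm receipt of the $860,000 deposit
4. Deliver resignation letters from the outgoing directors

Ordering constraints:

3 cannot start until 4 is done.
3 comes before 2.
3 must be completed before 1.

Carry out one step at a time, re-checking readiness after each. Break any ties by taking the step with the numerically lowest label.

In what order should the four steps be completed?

4 has no prerequisites → 4 first.
3 needed 4, now all done → 3.
1 and 2 are both available; 1 has the earlier label → 1.
That leaves 2 as the only ready step → 2.

4, 3, 1, 2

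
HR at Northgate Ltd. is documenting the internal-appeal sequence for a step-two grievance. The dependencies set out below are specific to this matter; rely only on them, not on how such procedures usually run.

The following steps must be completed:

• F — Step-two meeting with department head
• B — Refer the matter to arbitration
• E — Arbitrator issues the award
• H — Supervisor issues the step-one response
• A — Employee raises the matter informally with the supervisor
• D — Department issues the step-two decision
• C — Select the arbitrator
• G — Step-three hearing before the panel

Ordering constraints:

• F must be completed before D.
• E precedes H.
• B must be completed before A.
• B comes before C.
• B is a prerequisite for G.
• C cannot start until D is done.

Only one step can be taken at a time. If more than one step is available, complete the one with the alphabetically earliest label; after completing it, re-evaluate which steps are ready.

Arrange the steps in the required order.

Nothing is required for B, E and F. B has the earlier label → B first.
A, E, F and G are all available; A has the earlier label → A.
Now E, F and G have their prerequisites met. E has the earlier label, so E next.
H now also ready, so the ready set is {F, G, H}; F has the earlier label → F.
D now also ready, so the ready set is {D, G, H}; D has the earlier label → D.
C now also ready, so the ready set is {C, G, H}; C has the earlier label → C.
G and H are both available; G has the earlier label → G.
Next only H has its prerequisites met → H.

B → A → E → F → D → C → G → H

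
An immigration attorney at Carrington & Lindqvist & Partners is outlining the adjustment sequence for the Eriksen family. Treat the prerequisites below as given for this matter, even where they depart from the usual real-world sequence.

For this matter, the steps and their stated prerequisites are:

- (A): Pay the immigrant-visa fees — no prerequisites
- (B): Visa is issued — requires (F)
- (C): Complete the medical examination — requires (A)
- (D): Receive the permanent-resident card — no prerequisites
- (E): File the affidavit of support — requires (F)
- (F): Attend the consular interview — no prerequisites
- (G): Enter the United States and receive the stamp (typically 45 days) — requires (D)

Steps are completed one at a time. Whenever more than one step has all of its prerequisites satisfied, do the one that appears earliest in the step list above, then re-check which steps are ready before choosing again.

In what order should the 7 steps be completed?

(A), (C), (D), (F), (B), (E), (G)

Nothing is required for (A), (D) and (F). (A) is listed earlier → (A) first.
Ready: (C), (D) and (F). (C) is listed earlier → (C).
Now (D) and (F) have their prerequisites met. (D) is listed earlier, so (D) next.
Ready: (F) and (G). (F) is listed earlier → (F).
Now (B), (E) and (G) have their prerequisites met. (B) is listed earlier, so (B) next.
(E) and (G) are both available; (E) is listed earlier → (E).
(G) needed (D), now all done → (G).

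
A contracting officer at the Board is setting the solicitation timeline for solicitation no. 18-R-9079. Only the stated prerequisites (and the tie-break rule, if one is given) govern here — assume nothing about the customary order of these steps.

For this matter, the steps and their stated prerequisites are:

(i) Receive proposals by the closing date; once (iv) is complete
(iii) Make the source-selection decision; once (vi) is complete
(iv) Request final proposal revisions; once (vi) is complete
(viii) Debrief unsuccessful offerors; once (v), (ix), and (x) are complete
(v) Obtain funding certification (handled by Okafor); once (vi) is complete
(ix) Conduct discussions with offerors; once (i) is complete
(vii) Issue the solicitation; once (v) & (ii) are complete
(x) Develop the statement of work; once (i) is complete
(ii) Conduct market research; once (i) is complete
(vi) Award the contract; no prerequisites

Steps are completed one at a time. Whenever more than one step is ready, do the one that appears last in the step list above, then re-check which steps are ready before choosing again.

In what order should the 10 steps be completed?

(vi) is the only step with nothing outstanding, so it goes first.
Now (v), (iv) and (iii) have their prerequisites met. (v) is listed later, so (v) next.
Now (iv) and (iii) have their prerequisites met. (iv) is listed later, so (iv) next.
(i) now also ready, so the ready set is {(iii), (i)}; (iii) is listed later → (iii).
That leaves (i) as the only ready step → (i).
(ii), (x) and (ix) are all available; (ii) is listed later → (ii).
Now (x), (vii) and (ix) have their prerequisites met. (x) is listed later, so (x) next.
(vii) and (ix) are both available; (vii) is listed later → (vii).
(ix) needed (i), now all done → (ix).
(viii) is the only step now ready → (viii).

(vi) (v) (iv) (iii) (i) (ii) (x) (vii) (ix) (viii)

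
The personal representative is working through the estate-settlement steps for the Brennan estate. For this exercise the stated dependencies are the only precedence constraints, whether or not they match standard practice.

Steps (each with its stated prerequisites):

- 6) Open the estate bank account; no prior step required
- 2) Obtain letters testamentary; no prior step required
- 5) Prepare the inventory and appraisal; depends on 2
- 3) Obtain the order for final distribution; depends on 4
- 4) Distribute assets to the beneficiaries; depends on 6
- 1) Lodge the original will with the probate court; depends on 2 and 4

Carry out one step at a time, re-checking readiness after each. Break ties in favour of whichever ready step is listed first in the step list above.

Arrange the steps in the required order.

Nothing is required for 6 and 2. 6 is listed earlier → 6 first.
Now 2 and 4 have their prerequisites met. 2 is listed earlier, so 2 next.
5 and 4 are both available; 5 is listed earlier → 5.
4 needed 6, now all done → 4.
Ready: 3 and 1. 3 is listed earlier → 3.
Next only 1 has its prerequisites met → 1.

6, 2, 5, 4, 3, 1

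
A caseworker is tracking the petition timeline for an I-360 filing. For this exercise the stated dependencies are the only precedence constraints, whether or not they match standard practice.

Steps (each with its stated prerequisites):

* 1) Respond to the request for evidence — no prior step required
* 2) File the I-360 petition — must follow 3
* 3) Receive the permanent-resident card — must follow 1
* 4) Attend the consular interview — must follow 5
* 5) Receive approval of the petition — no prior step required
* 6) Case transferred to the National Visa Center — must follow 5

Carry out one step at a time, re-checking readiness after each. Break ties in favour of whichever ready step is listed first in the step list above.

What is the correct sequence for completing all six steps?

Nothing is required for 1 and 5. 1 is listed earlier → 1 first.
Now 3 and 5 have their prerequisites met. 3 is listed earlier, so 3 next.
2 now also ready, so the ready set is {2, 5}; 2 is listed earlier → 2.
That leaves 5 as the only ready step → 5.
Ready: 4 and 6. 4 is listed earlier → 4.
Next only 6 has its prerequisites met → 6.

1, 3, 2, 5, 4, 6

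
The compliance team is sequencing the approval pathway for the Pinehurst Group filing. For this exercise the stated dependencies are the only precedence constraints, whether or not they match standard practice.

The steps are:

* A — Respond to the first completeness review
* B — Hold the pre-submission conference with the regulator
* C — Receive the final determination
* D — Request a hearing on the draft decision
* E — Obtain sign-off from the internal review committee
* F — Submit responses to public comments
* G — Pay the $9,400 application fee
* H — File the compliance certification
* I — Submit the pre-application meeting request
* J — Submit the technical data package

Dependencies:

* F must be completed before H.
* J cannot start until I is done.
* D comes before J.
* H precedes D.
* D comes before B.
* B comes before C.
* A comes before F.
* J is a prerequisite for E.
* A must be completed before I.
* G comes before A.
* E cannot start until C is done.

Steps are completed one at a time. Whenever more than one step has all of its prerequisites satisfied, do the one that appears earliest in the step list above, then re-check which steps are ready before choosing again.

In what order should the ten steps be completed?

G → A → F → H → D → B → C → I → J → E

Only G has no prerequisites, so it is first.
Next only A has its prerequisites met → A.
Ready: F and I. F is listed earlier → F.
H now also ready, so the ready set is {H, I}; H is listed earlier → H.
Now D and I have their prerequisites met. D is listed earlier, so D next.
B now also ready, so the ready set is {B, I}; B is listed earlier → B.
C now also ready, so the ready set is {C, I}; C is listed earlier → C.
I needed A, now all done → I.
J is the only step now ready → J.
E needed C and J, now all done → E.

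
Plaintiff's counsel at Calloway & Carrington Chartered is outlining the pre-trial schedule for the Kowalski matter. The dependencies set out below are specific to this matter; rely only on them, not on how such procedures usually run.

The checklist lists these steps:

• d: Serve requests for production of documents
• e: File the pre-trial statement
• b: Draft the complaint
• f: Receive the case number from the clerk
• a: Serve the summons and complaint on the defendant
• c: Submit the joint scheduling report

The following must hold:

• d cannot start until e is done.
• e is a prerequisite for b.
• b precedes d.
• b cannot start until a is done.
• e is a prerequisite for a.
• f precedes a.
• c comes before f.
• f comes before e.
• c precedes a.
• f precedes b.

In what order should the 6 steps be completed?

Only c has no prerequisites, so it is first.
f is the only step now ready → f.
e needed f, now all done → e.
That leaves a as the only ready step → a.
Next only b has its prerequisites met → b.
d is the only step now ready → d.

c, f, e, a, b, d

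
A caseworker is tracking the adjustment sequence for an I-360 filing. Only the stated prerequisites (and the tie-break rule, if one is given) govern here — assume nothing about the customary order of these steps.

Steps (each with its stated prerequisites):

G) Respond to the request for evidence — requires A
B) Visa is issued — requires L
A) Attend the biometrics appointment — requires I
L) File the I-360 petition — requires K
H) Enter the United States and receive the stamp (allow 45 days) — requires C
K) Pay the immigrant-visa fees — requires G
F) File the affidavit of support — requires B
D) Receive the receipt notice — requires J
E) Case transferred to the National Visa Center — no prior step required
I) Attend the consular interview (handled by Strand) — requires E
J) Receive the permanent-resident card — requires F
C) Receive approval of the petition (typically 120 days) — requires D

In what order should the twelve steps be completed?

E, I, A, G, K, L, B, F, J, D, C, H

Only E has no prerequisites, so it is first.
Next only I has its prerequisites met → I.
That leaves A as the only ready step → A.
G needed A, now all done → G.
Next only K has its prerequisites met → K.
That leaves L as the only ready step → L.
That leaves B as the only ready step → B.
F needed B, now all done → F.
J is the only step now ready → J.
D needed J, now all done → D.
C needed D, now all done → C.
That leaves H as the only ready step → H.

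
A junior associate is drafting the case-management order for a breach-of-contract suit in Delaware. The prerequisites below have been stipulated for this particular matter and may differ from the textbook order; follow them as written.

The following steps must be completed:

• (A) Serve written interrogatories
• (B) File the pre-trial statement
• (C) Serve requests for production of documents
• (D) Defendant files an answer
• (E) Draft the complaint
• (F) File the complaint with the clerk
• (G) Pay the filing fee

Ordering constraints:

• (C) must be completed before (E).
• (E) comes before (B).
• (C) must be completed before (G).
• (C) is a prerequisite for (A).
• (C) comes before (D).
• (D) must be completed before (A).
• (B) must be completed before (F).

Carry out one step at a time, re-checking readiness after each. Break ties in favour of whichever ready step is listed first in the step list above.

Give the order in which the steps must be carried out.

(C) has no prerequisites → (C) first.
Now (D), (E) and (G) have their prerequisites met. (D) is listed earlier, so (D) next.
Ready: (A), (E) and (G). (A) is listed earlier → (A).
Now (E) and (G) have their prerequisites met. (E) is listed earlier, so (E) next.
(B) now also ready, so the ready set is {(B), (G)}; (B) is listed earlier → (B).
(F) and (G) are both available; (F) is listed earlier → (F).
That leaves (G) as the only ready step → (G).

(C) (D) (A) (E) (B) (F) (G)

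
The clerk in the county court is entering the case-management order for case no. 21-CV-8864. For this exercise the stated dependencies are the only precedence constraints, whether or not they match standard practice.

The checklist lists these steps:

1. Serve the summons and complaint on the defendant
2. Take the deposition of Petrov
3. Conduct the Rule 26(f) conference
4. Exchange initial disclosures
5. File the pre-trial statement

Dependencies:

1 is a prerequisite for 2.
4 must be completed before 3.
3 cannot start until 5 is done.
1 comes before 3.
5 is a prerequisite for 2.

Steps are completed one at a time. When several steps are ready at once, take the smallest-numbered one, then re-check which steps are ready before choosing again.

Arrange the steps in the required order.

1 4 5 2 3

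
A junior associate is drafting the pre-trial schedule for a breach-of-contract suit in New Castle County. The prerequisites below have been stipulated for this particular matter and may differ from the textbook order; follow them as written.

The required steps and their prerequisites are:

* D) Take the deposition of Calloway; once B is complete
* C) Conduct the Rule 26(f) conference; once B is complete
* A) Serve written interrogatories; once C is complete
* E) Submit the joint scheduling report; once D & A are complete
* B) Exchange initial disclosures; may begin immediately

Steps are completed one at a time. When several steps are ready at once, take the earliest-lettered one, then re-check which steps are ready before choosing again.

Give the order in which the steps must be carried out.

B C A D E

B has no prerequisites → B first.
Ready: C and D. C has the earlier label → C.
Ready: A and D. A has the earlier label → A.
Next only D has its prerequisites met → D.
E needed A and D, now all done → E.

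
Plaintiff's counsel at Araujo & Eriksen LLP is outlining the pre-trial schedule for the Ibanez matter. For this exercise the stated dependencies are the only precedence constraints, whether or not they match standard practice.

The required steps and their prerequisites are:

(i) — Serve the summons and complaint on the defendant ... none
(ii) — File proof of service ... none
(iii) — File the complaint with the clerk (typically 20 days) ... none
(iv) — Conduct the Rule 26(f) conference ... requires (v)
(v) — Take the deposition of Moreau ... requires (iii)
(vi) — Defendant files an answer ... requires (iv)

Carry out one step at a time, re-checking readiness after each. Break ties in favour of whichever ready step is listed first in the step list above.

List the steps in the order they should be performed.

(i) (ii) (iii) (v) (iv) (vi)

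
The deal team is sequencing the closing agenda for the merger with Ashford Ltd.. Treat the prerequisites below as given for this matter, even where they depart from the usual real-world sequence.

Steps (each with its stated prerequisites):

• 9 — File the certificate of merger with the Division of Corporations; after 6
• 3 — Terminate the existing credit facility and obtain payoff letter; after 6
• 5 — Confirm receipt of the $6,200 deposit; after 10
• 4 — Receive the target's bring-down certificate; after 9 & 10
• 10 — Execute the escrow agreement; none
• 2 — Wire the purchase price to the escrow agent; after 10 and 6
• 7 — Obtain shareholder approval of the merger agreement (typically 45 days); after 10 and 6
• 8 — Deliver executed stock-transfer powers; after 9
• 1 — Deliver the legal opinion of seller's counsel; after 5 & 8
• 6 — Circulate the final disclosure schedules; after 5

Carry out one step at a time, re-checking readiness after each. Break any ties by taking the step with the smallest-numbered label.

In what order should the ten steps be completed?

10 → 5 → 6 → 2 → 3 → 7 → 9 → 4 → 8 → 1

10 has no prerequisites → 10 first.
5 needed 10, now all done → 5.
6 needed 5, now all done → 6.
Ready: 2, 3, 7 and 9. 2 has the earlier label → 2.
3, 7 and 9 are all available; 3 has the earlier label → 3.
7 and 9 are both available; 7 has the earlier label → 7.
9 needed 6, now all done → 9.
Ready: 4 and 8. 4 has the earlier label → 4.
That leaves 8 as the only ready step → 8.
1 needed 5 and 8, now all done → 1.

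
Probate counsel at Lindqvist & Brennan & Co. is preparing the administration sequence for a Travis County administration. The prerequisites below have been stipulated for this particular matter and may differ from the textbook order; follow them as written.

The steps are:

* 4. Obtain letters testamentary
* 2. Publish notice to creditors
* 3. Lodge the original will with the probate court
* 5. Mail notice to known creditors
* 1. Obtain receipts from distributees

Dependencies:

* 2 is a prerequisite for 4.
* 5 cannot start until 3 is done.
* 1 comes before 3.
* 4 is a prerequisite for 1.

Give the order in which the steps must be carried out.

2 → 4 → 1 → 3 → 5

2 is the only step with nothing outstanding, so it goes first.
That leaves 4 as the only ready step → 4.
1 needed 4, now all done → 1.
Next only 3 has its prerequisites met → 3.
5 is the only step now ready → 5.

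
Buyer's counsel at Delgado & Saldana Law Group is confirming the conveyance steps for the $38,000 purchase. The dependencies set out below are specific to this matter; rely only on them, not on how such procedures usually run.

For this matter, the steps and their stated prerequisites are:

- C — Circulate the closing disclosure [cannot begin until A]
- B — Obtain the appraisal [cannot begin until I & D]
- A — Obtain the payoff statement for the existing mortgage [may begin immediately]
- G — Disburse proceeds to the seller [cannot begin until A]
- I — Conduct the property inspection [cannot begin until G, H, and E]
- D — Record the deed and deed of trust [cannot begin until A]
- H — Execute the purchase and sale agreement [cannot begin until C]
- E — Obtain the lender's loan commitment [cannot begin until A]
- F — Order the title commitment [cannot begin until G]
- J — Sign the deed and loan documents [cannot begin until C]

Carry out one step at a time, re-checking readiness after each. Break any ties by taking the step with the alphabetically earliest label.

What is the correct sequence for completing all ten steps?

A → C → D → E → G → F → H → I → B → J

Only A has no prerequisites, so it is first.
Now C, D, E and G have their prerequisites met. C has the earlier label, so C next.
D, E, G, H and J are all available; D has the earlier label → D.
Ready: E, G, H and J. E has the earlier label → E.
Ready: G, H and J. G has the earlier label → G.
Now F, H and J have their prerequisites met. F has the earlier label, so F next.
Ready: H and J. H has the earlier label → H.
I now also ready, so the ready set is {I, J}; I has the earlier label → I.
B and J are both available; B has the earlier label → B.
J is the only step now ready → J.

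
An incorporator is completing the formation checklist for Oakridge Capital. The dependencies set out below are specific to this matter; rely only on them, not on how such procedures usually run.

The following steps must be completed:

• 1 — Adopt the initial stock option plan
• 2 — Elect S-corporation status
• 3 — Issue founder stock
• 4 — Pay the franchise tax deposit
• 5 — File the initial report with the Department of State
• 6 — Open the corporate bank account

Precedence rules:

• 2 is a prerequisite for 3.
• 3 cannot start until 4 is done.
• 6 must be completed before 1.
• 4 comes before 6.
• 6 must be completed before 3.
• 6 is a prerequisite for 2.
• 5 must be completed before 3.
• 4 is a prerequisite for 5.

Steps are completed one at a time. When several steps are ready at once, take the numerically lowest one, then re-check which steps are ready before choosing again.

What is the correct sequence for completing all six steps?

4 5 6 1 2 3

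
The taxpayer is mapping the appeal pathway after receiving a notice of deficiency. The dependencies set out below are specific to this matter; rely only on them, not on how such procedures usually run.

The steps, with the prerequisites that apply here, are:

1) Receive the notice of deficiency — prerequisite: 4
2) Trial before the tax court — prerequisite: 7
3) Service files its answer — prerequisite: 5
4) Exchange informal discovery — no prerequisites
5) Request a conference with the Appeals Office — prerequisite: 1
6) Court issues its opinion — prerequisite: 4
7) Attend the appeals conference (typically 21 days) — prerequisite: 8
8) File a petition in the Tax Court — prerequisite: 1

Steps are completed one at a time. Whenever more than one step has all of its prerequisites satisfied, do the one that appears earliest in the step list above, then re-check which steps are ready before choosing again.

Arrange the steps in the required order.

4 is the only step with nothing outstanding, so it goes first.
1 and 6 are both available; 1 is listed earlier → 1.
Now 5, 6 and 8 have their prerequisites met. 5 is listed earlier, so 5 next.
Now 3, 6 and 8 have their prerequisites met. 3 is listed earlier, so 3 next.
Now 6 and 8 have their prerequisites met. 6 is listed earlier, so 6 next.
8 needed 1, now all done → 8.
That leaves 7 as the only ready step → 7.
That leaves 2 as the only ready step → 2.

4, 1, 5, 3, 6, 8, 7, 2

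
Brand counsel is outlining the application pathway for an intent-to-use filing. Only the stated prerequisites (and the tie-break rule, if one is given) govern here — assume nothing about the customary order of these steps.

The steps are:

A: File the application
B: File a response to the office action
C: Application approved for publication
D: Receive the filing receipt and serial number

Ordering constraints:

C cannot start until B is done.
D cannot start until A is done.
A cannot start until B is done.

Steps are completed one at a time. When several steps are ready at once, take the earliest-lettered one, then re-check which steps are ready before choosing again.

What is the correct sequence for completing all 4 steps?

B → A → C → D

B has no prerequisites → B first.
A and C are both available; A has the earlier label → A.
D now also ready, so the ready set is {C, D}; C has the earlier label → C.
D is the only step now ready → D.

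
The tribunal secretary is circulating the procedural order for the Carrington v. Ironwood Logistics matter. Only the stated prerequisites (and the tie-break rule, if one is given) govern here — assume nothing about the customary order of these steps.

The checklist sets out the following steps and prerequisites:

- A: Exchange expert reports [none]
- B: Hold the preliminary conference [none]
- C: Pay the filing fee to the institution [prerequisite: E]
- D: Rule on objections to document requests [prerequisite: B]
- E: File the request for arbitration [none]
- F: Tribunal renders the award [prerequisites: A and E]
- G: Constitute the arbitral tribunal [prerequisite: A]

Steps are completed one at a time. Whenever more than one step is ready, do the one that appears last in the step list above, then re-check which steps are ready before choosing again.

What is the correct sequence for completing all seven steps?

E → C → B → D → A → G → F

Nothing is required for E, B and A. E is listed later → E first.
C now also ready, so the ready set is {C, B, A}; C is listed later → C.
B and A are both available; B is listed later → B.
D now also ready, so the ready set is {D, A}; D is listed later → D.
A is the only step now ready → A.
Now G and F have their prerequisites met. G is listed later, so G next.
Next only F has its prerequisites met → F.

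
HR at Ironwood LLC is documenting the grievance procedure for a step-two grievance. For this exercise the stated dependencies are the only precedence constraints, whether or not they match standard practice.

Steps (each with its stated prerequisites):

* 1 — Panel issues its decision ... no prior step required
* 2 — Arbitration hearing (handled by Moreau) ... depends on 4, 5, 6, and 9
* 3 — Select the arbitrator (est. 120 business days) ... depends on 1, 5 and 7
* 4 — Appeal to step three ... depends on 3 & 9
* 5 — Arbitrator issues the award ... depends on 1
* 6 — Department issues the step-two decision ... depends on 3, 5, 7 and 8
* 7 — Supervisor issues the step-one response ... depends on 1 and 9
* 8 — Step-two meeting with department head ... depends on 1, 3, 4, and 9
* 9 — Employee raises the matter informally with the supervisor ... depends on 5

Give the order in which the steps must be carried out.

Only 1 has no prerequisites, so it is first.
Next only 5 has its prerequisites met → 5.
That leaves 9 as the only ready step → 9.
7 needed 1 and 9, now all done → 7.
3 needed 1, 5 and 7, now all done → 3.
That leaves 4 as the only ready step → 4.
8 needed 1, 3, 4 and 9, now all done → 8.
6 is the only step now ready → 6.
That leaves 2 as the only ready step → 2.

1, 5, 9, 7, 3, 4, 8, 6, 2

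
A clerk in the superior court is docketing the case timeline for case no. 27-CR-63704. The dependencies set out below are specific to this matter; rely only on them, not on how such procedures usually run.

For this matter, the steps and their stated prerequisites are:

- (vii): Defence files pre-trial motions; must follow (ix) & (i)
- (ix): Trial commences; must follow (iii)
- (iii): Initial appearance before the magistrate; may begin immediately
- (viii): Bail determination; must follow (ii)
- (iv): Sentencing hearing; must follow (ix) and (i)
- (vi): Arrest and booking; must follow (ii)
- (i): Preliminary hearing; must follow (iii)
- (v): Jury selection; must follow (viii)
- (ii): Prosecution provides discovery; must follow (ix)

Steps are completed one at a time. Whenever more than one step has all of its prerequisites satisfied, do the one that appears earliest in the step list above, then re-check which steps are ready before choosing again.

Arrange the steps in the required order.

(iii) has no prerequisites → (iii) first.
Now (ix) and (i) have their prerequisites met. (ix) is listed earlier, so (ix) next.
(ii) now also ready, so the ready set is {(i), (ii)}; (i) is listed earlier → (i).
(vii), (iv) and (ii) are all available; (vii) is listed earlier → (vii).
Now (iv) and (ii) have their prerequisites met. (iv) is listed earlier, so (iv) next.
(ii) needed (ix), now all done → (ii).
Ready: (viii) and (vi). (viii) is listed earlier → (viii).
Ready: (vi) and (v). (vi) is listed earlier → (vi).
Next only (v) has its prerequisites met → (v).

(iii) → (ix) → (i) → (vii) → (iv) → (ii) → (viii) → (vi) → (v)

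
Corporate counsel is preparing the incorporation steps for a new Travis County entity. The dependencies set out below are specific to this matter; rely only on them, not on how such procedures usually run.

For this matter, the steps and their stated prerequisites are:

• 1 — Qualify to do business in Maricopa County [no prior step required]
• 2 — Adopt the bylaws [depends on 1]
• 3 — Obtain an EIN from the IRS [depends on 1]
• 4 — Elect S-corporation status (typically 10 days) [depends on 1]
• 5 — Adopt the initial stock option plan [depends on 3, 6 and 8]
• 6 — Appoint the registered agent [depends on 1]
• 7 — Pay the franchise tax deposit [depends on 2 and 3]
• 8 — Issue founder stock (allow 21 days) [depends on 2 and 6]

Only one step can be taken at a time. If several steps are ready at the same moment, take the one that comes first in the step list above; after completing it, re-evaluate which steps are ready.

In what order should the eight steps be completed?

1 → 2 → 3 → 4 → 6 → 7 → 8 → 5

1 is the only step with nothing outstanding, so it goes first.
Now 2, 3, 4 and 6 have their prerequisites met. 2 is listed earlier, so 2 next.
3, 4 and 6 are all available; 3 is listed earlier → 3.
Ready: 4, 6 and 7. 4 is listed earlier → 4.
6 and 7 are both available; 6 is listed earlier → 6.
7 and 8 are both available; 7 is listed earlier → 7.
8 needed 2 and 6, now all done → 8.
5 needed 3, 6 and 8, now all done → 5.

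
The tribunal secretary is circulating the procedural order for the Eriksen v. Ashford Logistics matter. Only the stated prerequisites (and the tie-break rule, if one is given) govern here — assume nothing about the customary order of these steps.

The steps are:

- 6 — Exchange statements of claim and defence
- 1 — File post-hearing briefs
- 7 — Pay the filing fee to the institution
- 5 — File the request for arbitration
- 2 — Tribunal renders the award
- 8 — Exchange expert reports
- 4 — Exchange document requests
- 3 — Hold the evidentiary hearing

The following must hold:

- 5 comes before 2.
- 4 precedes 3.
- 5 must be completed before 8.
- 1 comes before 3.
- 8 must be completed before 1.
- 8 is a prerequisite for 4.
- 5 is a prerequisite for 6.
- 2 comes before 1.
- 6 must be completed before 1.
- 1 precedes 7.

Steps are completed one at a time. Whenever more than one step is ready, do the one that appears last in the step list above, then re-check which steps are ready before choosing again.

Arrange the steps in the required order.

5 is the only step with nothing outstanding, so it goes first.
Now 8, 2 and 6 have their prerequisites met. 8 is listed later, so 8 next.
4 now also ready, so the ready set is {4, 2, 6}; 4 is listed later → 4.
Now 2 and 6 have their prerequisites met. 2 is listed later, so 2 next.
6 needed 5, now all done → 6.
1 is the only step now ready → 1.
Now 3 and 7 have their prerequisites met. 3 is listed later, so 3 next.
7 needed 1, now all done → 7.

5 → 8 → 4 → 2 → 6 → 1 → 3 → 7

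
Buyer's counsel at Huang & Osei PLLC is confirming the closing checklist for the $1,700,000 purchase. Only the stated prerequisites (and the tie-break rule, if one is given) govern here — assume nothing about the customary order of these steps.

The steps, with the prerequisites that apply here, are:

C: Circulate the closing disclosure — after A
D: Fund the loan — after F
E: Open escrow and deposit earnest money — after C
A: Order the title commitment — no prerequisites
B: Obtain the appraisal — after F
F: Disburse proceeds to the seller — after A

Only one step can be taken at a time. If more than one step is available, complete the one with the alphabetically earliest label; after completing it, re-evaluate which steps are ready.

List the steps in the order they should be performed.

A has no prerequisites → A first.
C and F are both available; C has the earlier label → C.
E now also ready, so the ready set is {E, F}; E has the earlier label → E.
F needed A, now all done → F.
Now B and D have their prerequisites met. B has the earlier label, so B next.
That leaves D as the only ready step → D.

A → C → E → F → B → D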